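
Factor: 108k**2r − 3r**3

3r(6k + r)(6k − r)

Pull out the common factor 3r; 36k**2 − r**2 is a difference of squares.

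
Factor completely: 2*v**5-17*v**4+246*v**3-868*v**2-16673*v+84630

Trying the rational-root candidates, v = -7 is a root, so (v+7) is a factor; dividing leaves 2*v**4-31*v**3+463*v**2-4109*v+12090.
Next, v = 6 is a root, so (v-6) divides it; the quotient is 2*v**3-19*v**2+349*v-2015.
Continuing, v = 13/2 is a root, giving the factor (2*v-13) and quotient v**2-3*v+155.
The quadratic v**2-3*v+155 has discriminant -611 < 0 and is irreducible over ℤ.

(2*v-13)*(v+7)*(v-6)*(v**2-3*v+155)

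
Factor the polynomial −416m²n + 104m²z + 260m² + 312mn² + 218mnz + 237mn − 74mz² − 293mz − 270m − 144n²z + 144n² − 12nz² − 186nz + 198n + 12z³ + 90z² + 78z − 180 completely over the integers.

Group: 8n(−52m² + 39mn + 37mz + 54m − 18nz + 18n − 6z² − 30z + 36) + (−2z − 5)(−52m² + 39mn + 37mz + 54m − 18nz + 18n − 6z² − 30z + 36); both groups contain (−52m² + 39mn + 37mz + 54m − 18nz + 18n − 6z² − 30z + 36), so (8n − 2z − 5) is a factor with cofactor −52m² + 39mn + 37mz + 54m − 18nz + 18n − 6z² − 30z + 36.
The cofactor groups again: −52m² + 39mn + 37mz + 54m − 18nz + 18n − 6z² − 30z + 36 = −13m(4m − 3n − z − 6) + (6z − 6)(4m − 3n − z − 6); both groups contain (4m − 3n − z − 6), giving −(13m − 6z + 6)(4m − 3n − z − 6).

−(13m − 6z + 6)(4m − 3n − z − 6)(8n − 2z − 5)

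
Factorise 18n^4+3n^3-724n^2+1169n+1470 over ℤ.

Trying the rational-root candidates, n = -5/6 is a root, so (6n+5) divides it; the quotient is 3n^3-2n^2-119n+294.
Continuing, n = -7 is a root, so (n+7) divides it; the quotient is 3n^2-23n+42.
The remaining quadratic factors as (3n-14)(n-3).

(3n-14)(6n+5)(n+7)(n-3)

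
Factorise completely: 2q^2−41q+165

(2q−11)(q−15)

Need a pair with product 2·165 = 330 and sum −41: that's −11 and −30.
Split the middle term: 2q^2−11q − 30q+165 = q(2q−11) − 15(2q−11).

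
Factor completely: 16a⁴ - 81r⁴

(2a + 3r)(2a - 3r)(4a² + 9r²)

Difference of squares twice: with A = 2a and B = 3r, A⁴ − B⁴ = (A² − B²)(A² + B²), and A² − B² factors again.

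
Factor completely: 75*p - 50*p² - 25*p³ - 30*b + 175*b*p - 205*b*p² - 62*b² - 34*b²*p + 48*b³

(2*b - 5*p)*(3*b + 5*p - 5)*(8*b + p + 3)

Group: 2*b*(24*b² + 43*b*p - 31*b + 5*p² + 10*p - 15) - 5*p*(24*b² + 43*b*p - 31*b + 5*p² + 10*p - 15); both groups contain (24*b² + 43*b*p - 31*b + 5*p² + 10*p - 15), so (2*b - 5*p) is a factor with cofactor 24*b² + 43*b*p - 31*b + 5*p² + 10*p - 15.
The cofactor groups again: 24*b² + 43*b*p - 31*b + 5*p² + 10*p - 15 = 8*b*(3*b + 5*p - 5) + (p + 3)*(3*b + 5*p - 5); both groups contain (3*b + 5*p - 5), giving (8*b + p + 3)*(3*b + 5*p - 5).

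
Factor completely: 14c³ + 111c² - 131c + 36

(2c - 1)(7c - 4)(c + 9)

Among the possible rational roots, c = -9 is a root, so (c + 9) divides it; the quotient is 14c² - 15c + 4.
The remaining quadratic factors as (2c - 1)(7c - 4).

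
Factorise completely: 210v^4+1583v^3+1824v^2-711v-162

Testing divisors of the constant over divisors of the leading coefficient, v = -9/5 is a root, so (5v+9) divides it; the quotient is 42v^3+241v^2-69v-18.
Continuing, v = -6 is a root, giving the factor (v+6) and quotient 42v^2-11v-3.
The remaining quadratic factors as (7v-3)(6v+1).

(5v+9)(6v+1)(7v-3)(v+6)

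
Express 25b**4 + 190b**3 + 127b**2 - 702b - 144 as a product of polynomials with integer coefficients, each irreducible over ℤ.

(5b + 1)(5b - 8)(b + 3)(b + 6)

Among the possible rational roots, b = -1/5 is a root, giving the factor (5b + 1) and quotient 5b**3 + 37b**2 + 18b - 144.
Then b = 8/5 is a root, so (5b - 8) divides it; the quotient is b**2 + 9b + 18.
The remaining quadratic factors as (b + 6)(b + 3).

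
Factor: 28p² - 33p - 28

(4p - 7)(7p + 4)

Need a pair with product 28·(-28) = -784 and sum -33: that's -49 and 16.
Split the middle term: 28p² - 49p + 16p - 28 = 7p(4p - 7) + 4(4p - 7).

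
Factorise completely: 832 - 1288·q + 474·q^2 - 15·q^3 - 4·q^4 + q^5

(q + 8)·(q - 1)·(q - 2)·(q^2 - 9·q + 52)

Among the possible rational roots, q = 1 is a root, giving the factor (q - 1) and quotient q^4 - 3·q^3 - 18·q^2 + 456·q - 832.
Next, q = 2 is a root, so (q - 2) is a factor; dividing leaves q^3 - q^2 - 20·q + 416.
Then q = -8 is a root, giving the factor (q + 8) and quotient q^2 - 9·q + 52.
The quadratic q^2 - 9·q + 52 has discriminant -127 < 0 and is irreducible over ℤ.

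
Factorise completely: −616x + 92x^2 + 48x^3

4x(3x + 14)(4x − 11)

Pull out the common factor 4x, then factor the remaining trinomial.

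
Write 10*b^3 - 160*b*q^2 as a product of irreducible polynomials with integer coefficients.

10*b*(b + 4*q)*(b - 4*q)

Pull out the common factor 10*b; b^2 - 16*q^2 is a difference of squares.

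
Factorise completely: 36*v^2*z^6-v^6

-v^2*(v^2+6*z^3)*(v^2-6*z^3)

Pull out the common factor v^2, leaving -v^4+36*z^6.
Recognize a difference of squares with the parts 6*z^3 and v^2.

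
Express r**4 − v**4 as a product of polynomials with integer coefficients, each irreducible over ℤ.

(r + v)(r − v)(r**2 + v**2)

(r)⁴ − (v)⁴ = ((r)² − (v)²)((r)² + (v)²); the first factor splits again, the second (r**2 + v**2) is irreducible.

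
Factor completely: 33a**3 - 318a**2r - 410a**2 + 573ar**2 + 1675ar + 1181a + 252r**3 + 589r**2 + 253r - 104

(11a + 4r - 1)(3a - 9r - 13)(a - 7r - 8)

Group: a(33a**2 - 87ar - 146a - 36r**2 - 43r + 13) + (-7r - 8)(33a**2 - 87ar - 146a - 36r**2 - 43r + 13); both groups contain (33a**2 - 87ar - 146a - 36r**2 - 43r + 13), so (a - 7r - 8) is a factor with cofactor 33a**2 - 87ar - 146a - 36r**2 - 43r + 13.
The cofactor groups again: 33a**2 - 87ar - 146a - 36r**2 - 43r + 13 = 3a(11a + 4r - 1) + (-9r - 13)(11a + 4r - 1); both groups contain (11a + 4r - 1), giving (3a - 9r - 13)(11a + 4r - 1).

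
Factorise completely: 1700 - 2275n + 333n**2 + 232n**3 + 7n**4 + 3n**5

By the rational root theorem, n = -4 is a root, giving the factor (n + 4) and quotient 3n**4 - 5n**3 + 252n**2 - 675n + 425.
Then n = 5/3 is a root, giving the factor (3n - 5) and quotient n**3 + 84n - 85.
Continuing, n = 1 is a root, giving the factor (n - 1) and quotient n**2 + n + 85.
The quadratic n**2 + n + 85 has discriminant -339 < 0 and is irreducible over ℤ.

(3n - 5)(n + 4)(n - 1)(n**2 + n + 85)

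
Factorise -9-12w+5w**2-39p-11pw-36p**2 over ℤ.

-(4p-w+3)(9p+5w+3)

Group: -9p(4p-w+3) + (-5w-3)(4p-w+3); both groups contain (4p-w+3).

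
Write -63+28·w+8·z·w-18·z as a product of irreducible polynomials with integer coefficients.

Group as (8·z·w-18·z) + (28·w-63) = 2·z·(4·w-9) + 7·(4·w-9).
Both groups share the factor (4·w-9).

(2·z+7)·(4·w-9)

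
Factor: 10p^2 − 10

Pull out the common factor 10; p^2 − 1 is a difference of squares.

10(p + 1)(p − 1)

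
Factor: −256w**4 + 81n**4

Write as (9n**2)² − (16w**2)², then factor 9n**2 − 16w**2 once more.

(3n + 4w)(3n − 4w)(9n**2 + 16w**2)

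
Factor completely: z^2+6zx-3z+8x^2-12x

Group: z(z+4x) + (2x-3)(z+4x); both groups contain (z+4x).

(z+2x-3)(z+4x)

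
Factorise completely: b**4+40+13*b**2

Substitute u = b**2 to get a quadratic in u, then factor.
b**2+5 is irreducible over ℤ (always positive, so no real roots).
b**2+8 is irreducible over ℤ (always positive, so no real roots).

(b**2+5)*(b**2+8)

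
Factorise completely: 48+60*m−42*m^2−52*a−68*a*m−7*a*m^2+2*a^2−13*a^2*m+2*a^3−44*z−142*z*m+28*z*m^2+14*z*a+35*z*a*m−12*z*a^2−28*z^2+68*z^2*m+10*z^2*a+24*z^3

(4*z−a−6)*(3*z−a+7*m+4)*(2*z+2*a+m−2)

Group: 2*z*(12*z^2−7*z*a+28*z*m−2*z+a^2−7*a*m+2*a−42*m−24) + (2*a+m−2)*(12*z^2−7*z*a+28*z*m−2*z+a^2−7*a*m+2*a−42*m−24); both groups contain (12*z^2−7*z*a+28*z*m−2*z+a^2−7*a*m+2*a−42*m−24), so (2*z+2*a+m−2) is a factor with cofactor 12*z^2−7*z*a+28*z*m−2*z+a^2−7*a*m+2*a−42*m−24.
The cofactor groups again: 12*z^2−7*z*a+28*z*m−2*z+a^2−7*a*m+2*a−42*m−24 = 4*z*(3*z−a+7*m+4) + (−a−6)*(3*z−a+7*m+4); both groups contain (3*z−a+7*m+4), giving (4*z−a−6)*(3*z−a+7*m+4).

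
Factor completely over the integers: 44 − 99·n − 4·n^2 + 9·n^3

(9·n − 4)·(n^2 − 11)

Group as (9·n^3 − 99·n) + (−4·n^2 + 44) = 9·n·(n^2 − 11) − 4·(n^2 − 11).
Both groups share the factor (n^2 − 11).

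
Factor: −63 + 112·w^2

Pull out the common factor 7; 16·w^2 − 9 is a difference of squares.

7·(4·w + 3)·(4·w − 3)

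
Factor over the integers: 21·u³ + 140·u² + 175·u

7·u·(3·u + 5)·(u + 5)

Pull out the common factor 7·u, then factor the remaining trinomial.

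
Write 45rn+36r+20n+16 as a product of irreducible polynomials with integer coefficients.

Group as (45rn+36r) + (20n+16) = 9r(5n+4) + 4(5n+4).
Both groups share the factor (5n+4).

(5n+4)(9r+4)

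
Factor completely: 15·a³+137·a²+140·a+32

(3·a+1)·(5·a+4)·(a+8)

By the rational root theorem, a = -1/3 is a root, giving the factor (3·a+1) and quotient 5·a²+44·a+32.
The remaining quadratic factors as (a+8)(5·a+4).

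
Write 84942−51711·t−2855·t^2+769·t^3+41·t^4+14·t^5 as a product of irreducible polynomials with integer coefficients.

By the rational root theorem, t = 11/7 is a root, so (7·t−11) is a factor; dividing leaves 2·t^4+9·t^3+124·t^2−213·t−7722.
Then t = −13/2 is a root, so (2·t+13) is a factor; dividing leaves t^3−2·t^2+75·t−594.
Next, t = 6 is a root, giving the factor (t−6) and quotient t^2+4·t+99.
The quadratic t^2+4·t+99 has discriminant −380 < 0 and is irreducible over ℤ.

(2·t+13)·(7·t−11)·(t−6)·(t^2+4·t+99)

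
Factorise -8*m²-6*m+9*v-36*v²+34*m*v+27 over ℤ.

-(2*m-4*v-3)*(4*m-9*v+9)

Group: -2*m*(4*m-9*v+9) + (4*v+3)*(4*m-9*v+9); both groups contain (4*m-9*v+9).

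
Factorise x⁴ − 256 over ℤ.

(x + 4)·(x − 4)·(x² + 16)

(x)⁴ − (4)⁴ = ((x)² − (4)²)((x)² + (4)²); the first factor splits again, the second (x² + 16) is irreducible.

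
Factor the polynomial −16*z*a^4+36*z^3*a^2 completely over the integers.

4*a^2*z*(3*z−2*a)*(3*z+2*a)

Every term has a factor of 4*z*a^2. Then 9*z^2−4*a^2 = (3*z)² − (2*a)².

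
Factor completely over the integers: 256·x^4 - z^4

Difference of squares twice: with A = 4·x and B = z, A⁴ − B⁴ = (A² − B²)(A² + B²), and A² − B² factors again.

(4·x + z)·(4·x - z)·(16·x^2 + z^2)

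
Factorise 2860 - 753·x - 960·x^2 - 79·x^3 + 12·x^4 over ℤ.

(3·x - 4)·(4·x + 11)·(x + 5)·(x - 13)

Testing divisors of the constant over divisors of the leading coefficient, x = 13 is a root, giving the factor (x - 13) and quotient 12·x^3 + 77·x^2 + 41·x - 220.
Then x = -5 is a root, so (x + 5) is a factor; dividing leaves 12·x^2 + 17·x - 44.
The remaining quadratic factors as (4·x + 11)(3·x - 4).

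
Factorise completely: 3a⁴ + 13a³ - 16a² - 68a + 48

Trying the rational-root candidates, a = 2 is a root, so (a - 2) divides it; the quotient is 3a³ + 19a² + 22a - 24.
Next, a = -3 is a root, giving the factor (a + 3) and quotient 3a² + 10a - 8.
The remaining quadratic factors as (a + 4)(3a - 2).

(3a - 2)(a + 3)(a + 4)(a - 2)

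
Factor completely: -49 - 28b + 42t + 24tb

(4b + 7)(6t - 7)

Group as (24tb + 42t) + (-28b - 49) = 6t(4b + 7) - 7(4b + 7).
Both groups share the factor (4b + 7).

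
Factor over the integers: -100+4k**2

4(k+5)(k-5)

Factor out 4, leaving k**2-25, which is a difference of two squares.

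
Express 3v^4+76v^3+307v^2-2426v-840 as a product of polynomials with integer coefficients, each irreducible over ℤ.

Among the possible rational roots, v = -14 is a root, so (v+14) is a factor; dividing leaves 3v^3+34v^2-169v-60.
Then v = -15 is a root, so (v+15) is a factor; dividing leaves 3v^2-11v-4.
The remaining quadratic factors as (v-4)(3v+1).

(3v+1)(v+14)(v+15)(v-4)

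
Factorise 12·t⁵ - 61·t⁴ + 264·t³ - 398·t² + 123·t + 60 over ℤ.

By the rational root theorem, t = -1/4 is a root, so (4·t + 1) divides it; the quotient is 3·t⁴ - 16·t³ + 70·t² - 117·t + 60.
Then t = 1 is a root, so (t - 1) divides it; the quotient is 3·t³ - 13·t² + 57·t - 60.
Continuing, t = 4/3 is a root, so (3·t - 4) divides it; the quotient is t² - 3·t + 15.
The quadratic t² - 3·t + 15 has discriminant -51 < 0 and is irreducible over ℤ.

(3·t - 4)·(4·t + 1)·(t - 1)·(t² - 3·t + 15)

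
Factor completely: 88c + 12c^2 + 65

(2c + 13)(6c + 5)

Need a pair with product 12·65 = 780 and sum 88: that's 78 and 10.
Split the middle term: 12c^2 + 78c + 10c + 65 = 6c(2c + 13) + 5(2c + 13).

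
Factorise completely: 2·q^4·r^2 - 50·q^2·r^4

2·q^2·r^2·(q + 5·r)·(q - 5·r)

Every term has a factor of 2·q^2·r^2. Then q^2 - 25·r^2 = (q)² − (5·r)².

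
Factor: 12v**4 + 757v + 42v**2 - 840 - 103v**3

(3v + 8)(4v - 5)(v - 3)(v - 7)

Trying the rational-root candidates, v = -8/3 is a root, so (3v + 8) divides it; the quotient is 4v**3 - 45v**2 + 134v - 105.
Next, v = 5/4 is a root, so (4v - 5) divides it; the quotient is v**2 - 10v + 21.
The remaining quadratic factors as (v - 7)(v - 3).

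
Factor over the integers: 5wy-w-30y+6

(5y-1)(w-6)

Group as (5wy-w) + (-30y+6) = w(5y-1) - 6(5y-1).
Both groups share the factor (5y-1).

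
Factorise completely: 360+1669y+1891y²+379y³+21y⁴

Testing divisors of the constant over divisors of the leading coefficient, y = -1/3 is a root, so (3y+1) divides it; the quotient is 7y³+124y²+589y+360.
Continuing, y = -9 is a root, giving the factor (y+9) and quotient 7y²+61y+40.
The remaining quadratic factors as (7y+5)(y+8).

(3y+1)(7y+5)(y+8)(y+9)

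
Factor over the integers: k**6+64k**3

Factor out k**3 first: what remains is k**3+64.
Recognize a sum of cubes with the parts k and 4.

k**3(k+4)(k**2-4k+16)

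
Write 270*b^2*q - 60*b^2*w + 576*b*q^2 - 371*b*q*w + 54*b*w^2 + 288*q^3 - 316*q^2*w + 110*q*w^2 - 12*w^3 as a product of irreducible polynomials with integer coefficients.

Group: 6*b*(45*b*q - 10*b*w + 36*q^2 - 26*q*w + 4*w^2) + (8*q - 3*w)*(45*b*q - 10*b*w + 36*q^2 - 26*q*w + 4*w^2); both groups contain (45*b*q - 10*b*w + 36*q^2 - 26*q*w + 4*w^2), so (6*b + 8*q - 3*w) is a factor with cofactor 45*b*q - 10*b*w + 36*q^2 - 26*q*w + 4*w^2.
The cofactor groups again: 45*b*q - 10*b*w + 36*q^2 - 26*q*w + 4*w^2 = 5*b*(9*q - 2*w) + (4*q - 2*w)*(9*q - 2*w); both groups contain (9*q - 2*w), giving (5*b + 4*q - 2*w)*(9*q - 2*w).

(5*b + 4*q - 2*w)*(6*b + 8*q - 3*w)*(9*q - 2*w)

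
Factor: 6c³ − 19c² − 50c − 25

Among the possible rational roots, c = 5 is a root, giving the factor (c − 5) and quotient 6c² + 11c + 5.
The remaining quadratic factors as (6c + 5)(c + 1).

(6c + 5)(c + 1)(c − 5)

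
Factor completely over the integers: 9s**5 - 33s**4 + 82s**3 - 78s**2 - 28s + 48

(3s + 2)(3s - 4)(s - 1)(s**2 - 2s + 6)

By the rational root theorem, s = 4/3 is a root, giving the factor (3s - 4) and quotient 3s**4 - 7s**3 + 18s**2 - 2s - 12.
Then s = -2/3 is a root, so (3s + 2) divides it; the quotient is s**3 - 3s**2 + 8s - 6.
Next, s = 1 is a root, so (s - 1) divides it; the quotient is s**2 - 2s + 6.
The quadratic s**2 - 2s + 6 has discriminant -20 < 0 and is irreducible over ℤ.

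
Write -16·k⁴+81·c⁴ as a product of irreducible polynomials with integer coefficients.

(3·c)⁴ − (2·k)⁴ = ((3·c)² − (2·k)²)((3·c)² + (2·k)²); the first factor splits again, the second (9·c²+4·k²) is irreducible.

(3·c+2·k)·(3·c-2·k)·(9·c²+4·k²)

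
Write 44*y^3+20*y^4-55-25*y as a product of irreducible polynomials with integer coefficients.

Group as (20*y^4-25*y) + (44*y^3-55) = 5*y*(4*y^3-5) + 11*(4*y^3-5).
Both groups share the factor (4*y^3-5).

(5*y+11)*(4*y^3-5)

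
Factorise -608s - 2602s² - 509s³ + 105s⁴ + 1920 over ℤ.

(3s + 8)(5s + 6)(7s - 5)(s - 8)

Among the possible rational roots, s = -6/5 is a root, so (5s + 6) divides it; the quotient is 21s³ - 127s² - 368s + 320.
Next, s = -8/3 is a root, so (3s + 8) divides it; the quotient is 7s² - 61s + 40.
The remaining quadratic factors as (s - 8)(7s - 5).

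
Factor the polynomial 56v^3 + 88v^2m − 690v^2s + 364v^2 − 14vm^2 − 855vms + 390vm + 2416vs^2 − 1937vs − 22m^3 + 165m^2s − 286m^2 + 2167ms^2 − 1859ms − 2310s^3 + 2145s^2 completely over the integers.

Group: 2v(28v^2 + 30vm − 149vs − 22m^2 − 143ms + 165s^2) + (m − 14s + 13)(28v^2 + 30vm − 149vs − 22m^2 − 143ms + 165s^2); both groups contain (28v^2 + 30vm − 149vs − 22m^2 − 143ms + 165s^2), so (2v + m − 14s + 13) is a factor with cofactor 28v^2 + 30vm − 149vs − 22m^2 − 143ms + 165s^2.
The cofactor groups again: 28v^2 + 30vm − 149vs − 22m^2 − 143ms + 165s^2 = 4v(7v + 11m − 11s) + (−2m − 15s)(7v + 11m − 11s); both groups contain (7v + 11m − 11s), giving (4v − 2m − 15s)(7v + 11m − 11s).

(4v − 2m − 15s)(7v + 11m − 11s)(2v + m − 14s + 13)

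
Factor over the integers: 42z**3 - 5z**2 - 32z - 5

(6z + 1)(7z + 5)(z - 1)

Among the possible rational roots, z = -5/7 is a root, so (7z + 5) divides it; the quotient is 6z**2 - 5z - 1.
The remaining quadratic factors as (6z + 1)(z - 1).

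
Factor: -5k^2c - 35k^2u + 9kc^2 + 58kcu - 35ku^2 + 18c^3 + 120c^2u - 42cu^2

Group: c(-5k^2 + 9kc - 5ku + 18c^2 - 6cu) + 7u(-5k^2 + 9kc - 5ku + 18c^2 - 6cu); both groups contain (-5k^2 + 9kc - 5ku + 18c^2 - 6cu), so (c + 7u) is a factor with cofactor -5k^2 + 9kc - 5ku + 18c^2 - 6cu.
The cofactor groups again: -5k^2 + 9kc - 5ku + 18c^2 - 6cu = -k(5k + 6c) + (3c - u)(5k + 6c); both groups contain (5k + 6c), giving -(k - 3c + u)(5k + 6c).

-(k - 3c + u)(5k + 6c)(c + 7u)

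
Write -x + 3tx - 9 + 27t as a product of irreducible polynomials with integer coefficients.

(3t - 1)(x + 9)

Group as (3tx + 27t) + (-x - 9) = 3t(x + 9) - (x + 9).
Both groups share the factor (x + 9).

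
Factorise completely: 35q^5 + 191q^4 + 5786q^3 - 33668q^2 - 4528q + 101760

(5q + 8)(7q - 15)(q - 4)(q^2 + 10q + 212)

Trying the rational-root candidates, q = 4 is a root, so (q - 4) is a factor; dividing leaves 35q^4 + 331q^3 + 7110q^2 - 5228q - 25440.
Continuing, q = -8/5 is a root, so (5q + 8) divides it; the quotient is 7q^3 + 55q^2 + 1334q - 3180.
Continuing, q = 15/7 is a root, so (7q - 15) divides it; the quotient is q^2 + 10q + 212.
The quadratic q^2 + 10q + 212 has discriminant -748 < 0 and is irreducible over ℤ.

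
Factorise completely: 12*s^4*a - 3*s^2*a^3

Pull out the common factor 3*s^2*a; 4*s^2 - a^2 is a difference of squares.

3*a*s^2*(2*s - a)*(2*s + a)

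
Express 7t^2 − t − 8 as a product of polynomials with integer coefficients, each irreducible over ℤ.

(7t − 8)(t + 1)

Need a pair with product 7·(−8) = −56 and sum −1: that's 7 and −8.
Split the middle term: 7t^2 + 7t − 8t − 8 = 7t(t + 1) − 8(t + 1).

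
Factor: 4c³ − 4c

4c(c + 1)(c − 1)

Factor out 4c, leaving c² − 1, which is a difference of two squares.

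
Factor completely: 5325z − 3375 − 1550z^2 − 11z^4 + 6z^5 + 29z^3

Testing divisors of the constant over divisors of the leading coefficient, z = 5/6 is a root, giving the factor (6z − 5) and quotient z^4 − z^3 + 4z^2 − 255z + 675.
Continuing, z = 5 is a root, giving the factor (z − 5) and quotient z^3 + 4z^2 + 24z − 135.
Continuing, z = 3 is a root, giving the factor (z − 3) and quotient z^2 + 7z + 45.
The quadratic z^2 + 7z + 45 has discriminant −131 < 0 and is irreducible over ℤ.

(6z − 5)(z − 3)(z − 5)(z^2 + 7z + 45)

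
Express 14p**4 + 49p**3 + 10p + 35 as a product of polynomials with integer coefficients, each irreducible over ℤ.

(2p + 7)(7p**3 + 5)

Group as (14p**4 + 10p) + (49p**3 + 35) = 2p(7p**3 + 5) + 7(7p**3 + 5).
Both groups share the factor (7p**3 + 5).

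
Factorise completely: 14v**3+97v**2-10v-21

Testing divisors of the constant over divisors of the leading coefficient, v = 1/2 is a root, so (2v-1) is a factor; dividing leaves 7v**2+52v+21.
The remaining quadratic factors as (7v+3)(v+7).

(2v-1)(7v+3)(v+7)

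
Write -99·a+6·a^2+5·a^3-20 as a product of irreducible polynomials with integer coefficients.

(5·a+1)·(a+5)·(a-4)

By the rational root theorem, a = 4 is a root, so (a-4) divides it; the quotient is 5·a^2+26·a+5.
The remaining quadratic factors as (a+5)(5·a+1).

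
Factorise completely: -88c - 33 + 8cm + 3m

(8c + 3)(m - 11)

Group as (8cm - 88c) + (3m - 33) = 8c(m - 11) + 3(m - 11).
Both groups share the factor (m - 11).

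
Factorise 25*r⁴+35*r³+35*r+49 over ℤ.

(5*r+7)*(5*r³+7)

Group as (25*r⁴+35*r) + (35*r³+49) = 5*r*(5*r³+7) + 7*(5*r³+7).
Both groups share the factor (5*r³+7).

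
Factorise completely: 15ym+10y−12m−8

(3m+2)(5y−4)

Group as (15ym+10y) + (−12m−8) = 5y(3m+2) − 4(3m+2).
Both groups share the factor (3m+2).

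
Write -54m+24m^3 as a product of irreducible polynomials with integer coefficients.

Every term has a factor of 6m. Then 4m^2-9 = (2m)² − (3)².

6m(2m+3)(2m-3)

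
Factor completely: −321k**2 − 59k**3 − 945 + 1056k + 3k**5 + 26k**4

Among the possible rational roots, k = 7/3 is a root, so (3k − 7) is a factor; dividing leaves k**4 + 11k**3 + 6k**2 − 93k + 135.
Continuing, k = −9 is a root, so (k + 9) divides it; the quotient is k**3 + 2k**2 − 12k + 15.
Next, k = −5 is a root, so (k + 5) is a factor; dividing leaves k**2 − 3k + 3.
The quadratic k**2 − 3k + 3 has discriminant −3 < 0 and is irreducible over ℤ.

(3k − 7)(k + 5)(k + 9)(k**2 − 3k + 3)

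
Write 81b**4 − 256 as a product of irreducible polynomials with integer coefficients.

(3b + 4)(3b − 4)(9b**2 + 16)

Difference of squares twice: with A = 3b and B = 4, A⁴ − B⁴ = (A² − B²)(A² + B²), and A² − B² factors again.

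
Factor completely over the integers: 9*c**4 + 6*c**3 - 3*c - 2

Group as (9*c**4 - 3*c) + (6*c**3 - 2) = 3*c*(3*c**3 - 1) + 2*(3*c**3 - 1).
Both groups share the factor (3*c**3 - 1).

(3*c + 2)*(3*c**3 - 1)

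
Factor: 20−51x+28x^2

(4x−5)(7x−4)

Need a pair with product 28·20 = 560 and sum −51: that's −35 and −16.
Split the middle term: 28x^2−35x − 16x+20 = 7x(4x−5) − 4(4x−5).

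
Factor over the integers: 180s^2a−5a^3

5a(6s−a)(6s+a)

Every term has a factor of 5a. Then 36s^2−a^2 = (6s)² − (a)².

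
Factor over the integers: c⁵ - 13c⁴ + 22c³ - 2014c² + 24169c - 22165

(c - 1)(c - 11)(c - 13)(c² + 12c + 155)

Testing divisors of the constant over divisors of the leading coefficient, c = 13 is a root, so (c - 13) is a factor; dividing leaves c⁴ + 22c² - 1728c + 1705.
Continuing, c = 11 is a root, so (c - 11) is a factor; dividing leaves c³ + 11c² + 143c - 155.
Next, c = 1 is a root, so (c - 1) divides it; the quotient is c² + 12c + 155.
The quadratic c² + 12c + 155 has discriminant -476 < 0 and is irreducible over ℤ.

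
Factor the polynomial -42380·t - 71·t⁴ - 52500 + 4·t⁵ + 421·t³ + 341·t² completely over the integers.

(4·t + 5)·(t + 6)·(t - 14)·(t² - 11·t + 125)

Trying the rational-root candidates, t = -5/4 is a root, giving the factor (4·t + 5) and quotient t⁴ - 19·t³ + 129·t² - 76·t - 10500.
Next, t = -6 is a root, so (t + 6) is a factor; dividing leaves t³ - 25·t² + 279·t - 1750.
Next, t = 14 is a root, so (t - 14) is a factor; dividing leaves t² - 11·t + 125.
The quadratic t² - 11·t + 125 has discriminant -379 < 0 and is irreducible over ℤ.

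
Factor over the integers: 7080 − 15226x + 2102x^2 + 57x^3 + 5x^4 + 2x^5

Testing divisors of the constant over divisors of the leading coefficient, x = −12 is a root, so (x + 12) is a factor; dividing leaves 2x^4 − 19x^3 + 285x^2 − 1318x + 590.
Continuing, x = 5 is a root, so (x − 5) divides it; the quotient is 2x^3 − 9x^2 + 240x − 118.
Next, x = 1/2 is a root, giving the factor (2x − 1) and quotient x^2 − 4x + 118.
The quadratic x^2 − 4x + 118 has discriminant −456 < 0 and is irreducible over ℤ.

(2x − 1)(x + 12)(x − 5)(x^2 − 4x + 118)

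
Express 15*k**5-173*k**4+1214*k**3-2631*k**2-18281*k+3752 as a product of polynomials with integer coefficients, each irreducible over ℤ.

(3*k+8)*(5*k-1)*(k-7)*(k**2-7*k+67)

Testing divisors of the constant over divisors of the leading coefficient, k = -8/3 is a root, so (3*k+8) divides it; the quotient is 5*k**4-71*k**3+594*k**2-2461*k+469.
Continuing, k = 7 is a root, giving the factor (k-7) and quotient 5*k**3-36*k**2+342*k-67.
Next, k = 1/5 is a root, so (5*k-1) divides it; the quotient is k**2-7*k+67.
The quadratic k**2-7*k+67 has discriminant -219 < 0 and is irreducible over ℤ.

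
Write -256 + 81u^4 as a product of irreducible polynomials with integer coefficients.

(3u + 4)(3u - 4)(9u^2 + 16)

Difference of squares twice: with A = 3u and B = 4, A⁴ − B⁴ = (A² − B²)(A² + B²), and A² − B² factors again.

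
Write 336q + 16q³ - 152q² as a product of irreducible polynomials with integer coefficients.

Pull out the common factor 8q, then factor the remaining trinomial.

8q(2q - 7)(q - 6)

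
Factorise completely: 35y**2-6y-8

Need a pair with product 35·(-8) = -280 and sum -6: that's 14 and -20.
Split the middle term: 35y**2+14y - 20y-8 = 7y(5y+2) - 4(5y+2).

(5y+2)(7y-4)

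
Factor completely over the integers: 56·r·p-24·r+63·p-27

Group as (56·r·p-24·r) + (63·p-27) = 8·r·(7·p-3) + 9·(7·p-3).
Both groups share the factor (7·p-3).

(7·p-3)·(8·r+9)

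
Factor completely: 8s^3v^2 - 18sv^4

Every term has a factor of 2sv^2. Then 4s^2 - 9v^2 = (2s)² − (3v)².

2sv^2(2s + 3v)(2s - 3v)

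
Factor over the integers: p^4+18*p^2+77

Substitute u = p^2 to get a quadratic in u, then factor.
p^2+11 is irreducible over ℤ (always positive, so no real roots).
p^2+7 is irreducible over ℤ (always positive, so no real roots).

(p^2+11)*(p^2+7)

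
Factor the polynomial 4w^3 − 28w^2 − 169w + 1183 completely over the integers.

(2w + 13)(2w − 13)(w − 7)

Among the possible rational roots, w = 7 is a root, so (w − 7) is a factor; dividing leaves 4w^2 − 169.
The remaining quadratic factors as (2w + 13)(2w − 13).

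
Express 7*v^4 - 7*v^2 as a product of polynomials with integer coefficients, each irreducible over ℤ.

7*v^2*(v + 1)*(v - 1)

Pull out the common factor 7*v^2; v^2 - 1 is a difference of squares.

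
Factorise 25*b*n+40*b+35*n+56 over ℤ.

(5*b+7)*(5*n+8)

Group as (25*b*n+40*b) + (35*n+56) = 5*b*(5*n+8) + 7*(5*n+8).
Both groups share the factor (5*n+8).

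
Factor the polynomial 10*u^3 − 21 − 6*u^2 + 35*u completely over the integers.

(5*u − 3)*(2*u^2 + 7)

Group as (10*u^3 + 35*u) + (−6*u^2 − 21) = 5*u*(2*u^2 + 7) − 3*(2*u^2 + 7).
Both groups share the factor (2*u^2 + 7).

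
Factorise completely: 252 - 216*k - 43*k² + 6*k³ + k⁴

(k + 6)*(k + 7)*(k - 1)*(k - 6)

Trying the rational-root candidates, k = -6 is a root, so (k + 6) is a factor; dividing leaves k³ - 43*k + 42.
Next, k = 6 is a root, so (k - 6) divides it; the quotient is k² + 6*k - 7.
The remaining quadratic factors as (k + 7)(k - 1).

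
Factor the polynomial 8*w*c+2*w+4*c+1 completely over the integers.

Group as (8*w*c+2*w) + (4*c+1) = 2*w*(4*c+1) + (4*c+1).
Both groups share the factor (4*c+1).

(2*w+1)*(4*c+1)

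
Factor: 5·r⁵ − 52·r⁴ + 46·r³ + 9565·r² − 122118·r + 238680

Trying the rational-root candidates, r = 12/5 is a root, giving the factor (5·r − 12) and quotient r⁴ − 8·r³ − 10·r² + 1889·r − 19890.
Then r = −13 is a root, giving the factor (r + 13) and quotient r³ − 21·r² + 263·r − 1530.
Next, r = 10 is a root, so (r − 10) divides it; the quotient is r² − 11·r + 153.
The quadratic r² − 11·r + 153 has discriminant −491 < 0 and is irreducible over ℤ.

(5·r − 12)·(r + 13)·(r − 10)·(r² − 11·r + 153)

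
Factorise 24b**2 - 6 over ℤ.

6(2b + 1)(2b - 1)

Pull out the common factor 6; 4b**2 - 1 is a difference of squares.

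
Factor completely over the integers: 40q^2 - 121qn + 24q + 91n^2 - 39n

(8q - 13n)(5q - 7n + 3)

Group: 5q(8q - 13n) + (-7n + 3)(8q - 13n); both groups contain (8q - 13n).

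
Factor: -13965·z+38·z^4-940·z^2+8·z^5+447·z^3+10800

(2·z-9)·(4·z-3)·(z+5)·(z^2+5·z+80)

Among the possible rational roots, z = 9/2 is a root, so (2·z-9) is a factor; dividing leaves 4·z^4+37·z^3+390·z^2+1285·z-1200.
Next, z = -5 is a root, so (z+5) is a factor; dividing leaves 4·z^3+17·z^2+305·z-240.
Next, z = 3/4 is a root, so (4·z-3) is a factor; dividing leaves z^2+5·z+80.
The quadratic z^2+5·z+80 has discriminant -295 < 0 and is irreducible over ℤ.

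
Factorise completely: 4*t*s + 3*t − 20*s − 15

(4*s + 3)*(t − 5)

Group as (4*t*s + 3*t) + (−20*s − 15) = t*(4*s + 3) − 5*(4*s + 3).
Both groups share the factor (4*s + 3).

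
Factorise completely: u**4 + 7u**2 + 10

Substitute w = u**2 to get a quadratic in w, then factor.
u**2 + 2 is irreducible over ℤ (always positive, so no real roots).
u**2 + 5 is irreducible over ℤ (always positive, so no real roots).

(u**2 + 2)(u**2 + 5)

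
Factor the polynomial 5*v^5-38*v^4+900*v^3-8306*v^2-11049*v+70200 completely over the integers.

(5*v-13)*(v+3)*(v-9)*(v^2+v+200)

Trying the rational-root candidates, v = 9 is a root, giving the factor (v-9) and quotient 5*v^4+7*v^3+963*v^2+361*v-7800.
Then v = 13/5 is a root, so (5*v-13) divides it; the quotient is v^3+4*v^2+203*v+600.
Next, v = -3 is a root, giving the factor (v+3) and quotient v^2+v+200.
The quadratic v^2+v+200 has discriminant -799 < 0 and is irreducible over ℤ.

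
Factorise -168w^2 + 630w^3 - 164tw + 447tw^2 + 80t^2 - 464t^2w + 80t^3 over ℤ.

(4t + 3w)(4t - 15w + 4)(5t - 14w)

Group: 5t(16t^2 - 48tw + 16t - 45w^2 + 12w) - 14w(16t^2 - 48tw + 16t - 45w^2 + 12w); both groups contain (16t^2 - 48tw + 16t - 45w^2 + 12w), so (5t - 14w) is a factor with cofactor 16t^2 - 48tw + 16t - 45w^2 + 12w.
The cofactor groups again: 16t^2 - 48tw + 16t - 45w^2 + 12w = 4t(4t - 15w + 4) + 3w(4t - 15w + 4); both groups contain (4t - 15w + 4), giving (4t + 3w)(4t - 15w + 4).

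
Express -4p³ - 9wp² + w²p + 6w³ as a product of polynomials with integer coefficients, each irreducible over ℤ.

(3w - 4p)(2w + p)(w + p)

Group: w(6w² - 5wp - 4p²) + p(6w² - 5wp - 4p²); both groups contain (6w² - 5wp - 4p²), so (w + p) is a factor with cofactor 6w² - 5wp - 4p².
The cofactor groups again: 6w² - 5wp - 4p² = 3w(2w + p) - 4p(2w + p); both groups contain (2w + p), giving (3w - 4p)(2w + p).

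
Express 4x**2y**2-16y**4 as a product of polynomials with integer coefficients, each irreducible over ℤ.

Factor out 4y**2, leaving x**2-4y**2, which is a difference of two squares.

4y**2(x+2y)(x-2y)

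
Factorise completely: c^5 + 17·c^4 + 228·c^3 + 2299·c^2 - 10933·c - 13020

(c + 1)·(c + 15)·(c - 4)·(c^2 + 5·c + 217)

Trying the rational-root candidates, c = -1 is a root, giving the factor (c + 1) and quotient c^4 + 16·c^3 + 212·c^2 + 2087·c - 13020.
Continuing, c = 4 is a root, so (c - 4) is a factor; dividing leaves c^3 + 20·c^2 + 292·c + 3255.
Continuing, c = -15 is a root, so (c + 15) is a factor; dividing leaves c^2 + 5·c + 217.
The quadratic c^2 + 5·c + 217 has discriminant -843 < 0 and is irreducible over ℤ.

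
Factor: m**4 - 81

(m)⁴ − (3)⁴ = ((m)² − (3)²)((m)² + (3)²); the first factor splits again, the second (m**2 + 9) is irreducible.

(m + 3)*(m - 3)*(m**2 + 9)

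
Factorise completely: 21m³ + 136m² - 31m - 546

(3m + 7)(7m - 13)(m + 6)

By the rational root theorem, m = 13/7 is a root, giving the factor (7m - 13) and quotient 3m² + 25m + 42.
The remaining quadratic factors as (3m + 7)(m + 6).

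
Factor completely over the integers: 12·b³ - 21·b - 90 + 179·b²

(3·b + 2)·(4·b - 3)·(b + 15)

Testing divisors of the constant over divisors of the leading coefficient, b = -15 is a root, so (b + 15) divides it; the quotient is 12·b² - b - 6.
The remaining quadratic factors as (3·b + 2)(4·b - 3).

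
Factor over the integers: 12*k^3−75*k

3*k*(2*k+5)*(2*k−5)

Every term has a factor of 3*k. Then 4*k^2−25 = (2*k)² − (5)².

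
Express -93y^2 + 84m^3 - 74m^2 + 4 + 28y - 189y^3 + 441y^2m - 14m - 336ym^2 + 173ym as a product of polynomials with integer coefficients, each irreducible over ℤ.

Group: 9y(-21y^2 + 35ym - 8y - 14m^2 + 10m + 4) + (-6m + 1)(-21y^2 + 35ym - 8y - 14m^2 + 10m + 4); both groups contain (-21y^2 + 35ym - 8y - 14m^2 + 10m + 4), so (9y - 6m + 1) is a factor with cofactor -21y^2 + 35ym - 8y - 14m^2 + 10m + 4.
The cofactor groups again: -21y^2 + 35ym - 8y - 14m^2 + 10m + 4 = -7y(3y - 2m + 2) + (7m + 2)(3y - 2m + 2); both groups contain (3y - 2m + 2), giving -(7y - 7m - 2)(3y - 2m + 2).

-(3y - 2m + 2)(9y - 6m + 1)(7y - 7m - 2)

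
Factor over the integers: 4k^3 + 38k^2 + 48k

Pull out the common factor 2k, then factor the remaining trinomial.

2k(2k + 3)(k + 8)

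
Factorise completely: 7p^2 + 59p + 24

Need a pair with product 7·24 = 168 and sum 59: that's 3 and 56.
Split the middle term: 7p^2 + 3p + 56p + 24 = p(7p + 3) + 8(7p + 3).

(7p + 3)(p + 8)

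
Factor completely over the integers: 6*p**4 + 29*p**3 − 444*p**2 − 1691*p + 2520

(6*p − 7)*(p + 5)*(p + 9)*(p − 8)

Trying the rational-root candidates, p = 7/6 is a root, so (6*p − 7) is a factor; dividing leaves p**3 + 6*p**2 − 67*p − 360.
Then p = 8 is a root, so (p − 8) divides it; the quotient is p**2 + 14*p + 45.
The remaining quadratic factors as (p + 9)(p + 5).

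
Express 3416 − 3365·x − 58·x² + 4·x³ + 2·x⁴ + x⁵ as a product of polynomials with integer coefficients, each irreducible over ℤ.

(x + 8)·(x − 1)·(x − 7)·(x² + 2·x + 61)

Trying the rational-root candidates, x = 1 is a root, giving the factor (x − 1) and quotient x⁴ + 3·x³ + 7·x² − 51·x − 3416.
Continuing, x = 7 is a root, so (x − 7) is a factor; dividing leaves x³ + 10·x² + 77·x + 488.
Then x = −8 is a root, so (x + 8) divides it; the quotient is x² + 2·x + 61.
The quadratic x² + 2·x + 61 has discriminant −240 < 0 and is irreducible over ℤ.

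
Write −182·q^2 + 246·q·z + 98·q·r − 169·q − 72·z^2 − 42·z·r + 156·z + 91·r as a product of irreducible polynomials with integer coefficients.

−(13·q − 12·z − 7·r)·(14·q − 6·z + 13)

Group: −14·q·(13·q − 12·z − 7·r) + (6·z − 13)·(13·q − 12·z − 7·r); both groups contain (13·q − 12·z − 7·r).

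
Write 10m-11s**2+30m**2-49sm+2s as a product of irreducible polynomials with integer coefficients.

Group: -11s(s+5m) + (6m+2)(s+5m); both groups contain (s+5m).

-(11s-6m-2)(s+5m)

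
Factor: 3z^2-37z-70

Need a pair with product 3·(-70) = -210 and sum -37: that's 5 and -42.
Split the middle term: 3z^2+5z - 42z-70 = z(3z+5) - 14(3z+5).

(3z+5)(z-14)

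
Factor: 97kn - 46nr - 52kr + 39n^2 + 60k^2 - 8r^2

(15k + 13n + 2r)(4k + 3n - 4r)

Group: 15k(4k + 3n - 4r) + (13n + 2r)(4k + 3n - 4r); both groups contain (4k + 3n - 4r).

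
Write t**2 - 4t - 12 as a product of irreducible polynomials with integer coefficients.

(t + 2)(t - 6)

Two integers with product -12 and sum -4 are -6 and 2.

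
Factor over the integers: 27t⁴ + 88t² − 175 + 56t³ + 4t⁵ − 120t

(4t − 5)(t + 1)(t + 5)(t² + 2t + 7)

Among the possible rational roots, t = −1 is a root, giving the factor (t + 1) and quotient 4t⁴ + 23t³ + 33t² + 55t − 175.
Continuing, t = 5/4 is a root, giving the factor (4t − 5) and quotient t³ + 7t² + 17t + 35.
Then t = −5 is a root, giving the factor (t + 5) and quotient t² + 2t + 7.
The quadratic t² + 2t + 7 has discriminant −24 < 0 and is irreducible over ℤ.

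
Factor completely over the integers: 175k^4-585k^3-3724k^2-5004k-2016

(5k+6)(5k+8)(7k+6)(k-7)

By the rational root theorem, k = -6/5 is a root, so (5k+6) is a factor; dividing leaves 35k^3-159k^2-554k-336.
Next, k = 7 is a root, giving the factor (k-7) and quotient 35k^2+86k+48.
The remaining quadratic factors as (7k+6)(5k+8).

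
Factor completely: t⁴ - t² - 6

Substitute u = t² to get a quadratic in u, then factor.
t² - 3 is irreducible over ℤ (3 is not a perfect square).
t² + 2 is irreducible over ℤ (always positive, so no real roots).

(t² + 2)(t² - 3)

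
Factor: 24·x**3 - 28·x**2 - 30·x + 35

Group as (24·x**3 - 30·x) + (-28·x**2 + 35) = 6·x·(4·x**2 - 5) - 7·(4·x**2 - 5).
Both groups share the factor (4·x**2 - 5).

(6·x - 7)·(4·x**2 - 5)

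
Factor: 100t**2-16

Pull out the common factor 4; 25t**2-4 is a difference of squares.

4(5t+2)(5t-2)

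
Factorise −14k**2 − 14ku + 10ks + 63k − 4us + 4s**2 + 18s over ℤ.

Group: −7k(2k + 2u − 2s − 9) − 2s(2k + 2u − 2s − 9); both groups contain (2k + 2u − 2s − 9).

−(2k + 2u − 2s − 9)(7k + 2s)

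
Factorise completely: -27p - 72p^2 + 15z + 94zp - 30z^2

Group: -5z(6z - 8p - 3) + 9p(6z - 8p - 3); both groups contain (6z - 8p - 3).

-(6z - 8p - 3)(5z - 9p)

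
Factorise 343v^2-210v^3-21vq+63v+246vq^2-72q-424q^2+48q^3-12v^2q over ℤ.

-(7v-8q)(6v+6q+1)(5v+q-9)

Group: 7v(-30v^2-36vq+49v-6q^2+53q+9) - 8q(-30v^2-36vq+49v-6q^2+53q+9); both groups contain (-30v^2-36vq+49v-6q^2+53q+9), so (7v-8q) is a factor with cofactor -30v^2-36vq+49v-6q^2+53q+9.
The cofactor groups again: -30v^2-36vq+49v-6q^2+53q+9 = -5v(6v+6q+1) + (-q+9)(6v+6q+1); both groups contain (6v+6q+1), giving -(5v+q-9)(6v+6q+1).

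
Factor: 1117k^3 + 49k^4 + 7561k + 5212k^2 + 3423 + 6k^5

By the rational root theorem, k = -7/6 is a root, so (6k + 7) is a factor; dividing leaves k^4 + 7k^3 + 178k^2 + 661k + 489.
Next, k = -1 is a root, so (k + 1) is a factor; dividing leaves k^3 + 6k^2 + 172k + 489.
Then k = -3 is a root, so (k + 3) divides it; the quotient is k^2 + 3k + 163.
The quadratic k^2 + 3k + 163 has discriminant -643 < 0 and is irreducible over ℤ.

(6k + 7)(k + 1)(k + 3)(k^2 + 3k + 163)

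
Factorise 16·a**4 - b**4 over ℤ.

(2·a + b)·(2·a - b)·(4·a**2 + b**2)

(2·a)⁴ − (b)⁴ = ((2·a)² − (b)²)((2·a)² + (b)²); the first factor splits again, the second (4·a**2 + b**2) is irreducible.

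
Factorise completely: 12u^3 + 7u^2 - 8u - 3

(3u + 1)(4u - 3)(u + 1)

By the rational root theorem, u = -1/3 is a root, so (3u + 1) is a factor; dividing leaves 4u^2 + u - 3.
The remaining quadratic factors as (u + 1)(4u - 3).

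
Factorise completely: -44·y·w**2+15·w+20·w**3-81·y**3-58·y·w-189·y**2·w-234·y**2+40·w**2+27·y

Group: 9·y·(-9·y**2-23·y·w-27·y-10·w**2-15·w) + (-2·w-1)·(-9·y**2-23·y·w-27·y-10·w**2-15·w); both groups contain (-9·y**2-23·y·w-27·y-10·w**2-15·w), so (9·y-2·w-1) is a factor with cofactor -9·y**2-23·y·w-27·y-10·w**2-15·w.
The cofactor groups again: -9·y**2-23·y·w-27·y-10·w**2-15·w = -y·(9·y+5·w) + (-2·w-3)·(9·y+5·w); both groups contain (9·y+5·w), giving -(y+2·w+3)·(9·y+5·w).

-(9·y-2·w-1)·(y+2·w+3)·(9·y+5·w)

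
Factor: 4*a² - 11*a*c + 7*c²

Group: a*(4*a - 7*c) - c*(4*a - 7*c); both groups contain (4*a - 7*c).

(4*a - 7*c)*(a - c)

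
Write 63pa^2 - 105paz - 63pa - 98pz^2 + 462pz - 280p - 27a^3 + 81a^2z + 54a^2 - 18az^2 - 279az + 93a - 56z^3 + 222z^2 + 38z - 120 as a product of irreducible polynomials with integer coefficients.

(7p - 3a + 4z + 3)(3a + 2z - 8)(3a - 7z + 5)

Group: 3a(21pa - 49pz + 35p - 9a^2 + 33az - 6a - 28z^2 - z + 15) + (2z - 8)(21pa - 49pz + 35p - 9a^2 + 33az - 6a - 28z^2 - z + 15); both groups contain (21pa - 49pz + 35p - 9a^2 + 33az - 6a - 28z^2 - z + 15), so (3a + 2z - 8) is a factor with cofactor 21pa - 49pz + 35p - 9a^2 + 33az - 6a - 28z^2 - z + 15.
The cofactor groups again: 21pa - 49pz + 35p - 9a^2 + 33az - 6a - 28z^2 - z + 15 = 7p(3a - 7z + 5) + (-3a + 4z + 3)(3a - 7z + 5); both groups contain (3a - 7z + 5), giving (7p - 3a + 4z + 3)(3a - 7z + 5).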